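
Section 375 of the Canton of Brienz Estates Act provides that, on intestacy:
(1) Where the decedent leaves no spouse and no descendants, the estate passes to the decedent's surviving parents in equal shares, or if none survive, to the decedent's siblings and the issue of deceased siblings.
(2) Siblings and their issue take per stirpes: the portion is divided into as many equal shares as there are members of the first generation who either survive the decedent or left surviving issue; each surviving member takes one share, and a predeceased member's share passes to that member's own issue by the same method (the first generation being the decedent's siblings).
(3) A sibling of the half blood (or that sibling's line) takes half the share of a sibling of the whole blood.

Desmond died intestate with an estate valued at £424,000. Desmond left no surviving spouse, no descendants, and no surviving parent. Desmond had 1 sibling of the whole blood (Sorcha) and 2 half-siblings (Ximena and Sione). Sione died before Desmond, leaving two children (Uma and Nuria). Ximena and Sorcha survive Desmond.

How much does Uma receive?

The entire £424,000 passes to the siblings and their issue.
Counting each half-blood sibling's line as half a unit, there are 2 units in £424,000, so one unit is £212,000. Whole-blood lines (Sorcha) take £212,000 each; half-blood lines (Ximena and Sione) take £106,000 each.
Sione's share (£106,000) is divided into 2 shares of £53,000: Uma and Nuria each take £53,000.

Uma receives £53,000.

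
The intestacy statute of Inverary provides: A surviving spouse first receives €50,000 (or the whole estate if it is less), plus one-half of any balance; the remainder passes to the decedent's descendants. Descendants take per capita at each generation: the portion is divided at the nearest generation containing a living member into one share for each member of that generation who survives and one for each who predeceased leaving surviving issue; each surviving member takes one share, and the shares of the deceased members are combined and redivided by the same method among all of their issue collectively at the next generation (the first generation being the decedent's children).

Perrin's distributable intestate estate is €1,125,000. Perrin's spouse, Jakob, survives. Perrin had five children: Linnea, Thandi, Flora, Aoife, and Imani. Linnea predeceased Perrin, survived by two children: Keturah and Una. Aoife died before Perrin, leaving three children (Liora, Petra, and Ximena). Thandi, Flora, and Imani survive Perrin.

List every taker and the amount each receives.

Jakob: €587,500; Keturah: €43,000; Una: €43,000; Thandi: €107,500; Flora: €107,500; Liora: €43,000; Petra: €43,000; Ximena: €43,000; Imani: €107,500

Jakob first takes €50,000, leaving a balance of €1,075,000. Jakob then takes one-half of the balance (€537,500), for a total of €587,500. The remaining €537,500 passes to the descendants.
The descendants' portion (€537,500) is divided at the children's generation into 5 shares of €107,500. Thandi, Flora, and Imani each take €107,500. The 2 shares of the deceased (Linnea and Aoife) are combined into a pool of €215,000.
That pool (€215,000) is divided at the grandchildren's generation equally among Keturah, Una, Liora, Petra, and Ximena: €43,000 each.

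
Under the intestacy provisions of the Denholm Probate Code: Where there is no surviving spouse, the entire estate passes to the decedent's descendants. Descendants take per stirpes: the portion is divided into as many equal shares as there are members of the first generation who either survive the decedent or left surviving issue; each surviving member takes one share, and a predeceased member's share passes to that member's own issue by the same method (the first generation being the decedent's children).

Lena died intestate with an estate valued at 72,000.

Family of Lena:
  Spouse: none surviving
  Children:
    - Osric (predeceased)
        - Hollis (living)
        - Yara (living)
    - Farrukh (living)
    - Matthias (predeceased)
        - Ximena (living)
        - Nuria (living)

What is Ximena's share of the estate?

Ximena receives 12,000.

The entire 72,000 passes to the descendants.
That amount (72,000) is divided into 3 shares of 24,000: Farrukh takes 24,000; Osric's 24,000 share passes to Osric's issue; Matthias's 24,000 share passes to Matthias's issue.
Osric's share (24,000) is divided into 2 shares of 12,000: Hollis and Yara each take 12,000.
Matthias's share (24,000) is divided into 2 shares of 12,000: Ximena and Nuria each take 12,000.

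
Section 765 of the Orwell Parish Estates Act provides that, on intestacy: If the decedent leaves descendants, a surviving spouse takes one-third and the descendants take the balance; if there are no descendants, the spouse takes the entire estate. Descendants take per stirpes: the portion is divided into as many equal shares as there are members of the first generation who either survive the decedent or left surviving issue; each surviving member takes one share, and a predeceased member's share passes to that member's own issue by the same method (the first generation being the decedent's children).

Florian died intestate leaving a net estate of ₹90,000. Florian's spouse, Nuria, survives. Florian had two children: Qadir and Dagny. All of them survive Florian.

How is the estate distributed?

Nuria takes one-third of ₹90,000 = ₹30,000. The remaining ₹60,000 passes to the descendants.
The descendants' portion (₹60,000) is divided into 2 shares of ₹30,000: Qadir and Dagny each take ₹30,000.

Nuria: ₹30,000; Qadir: ₹30,000; Dagny: ₹30,000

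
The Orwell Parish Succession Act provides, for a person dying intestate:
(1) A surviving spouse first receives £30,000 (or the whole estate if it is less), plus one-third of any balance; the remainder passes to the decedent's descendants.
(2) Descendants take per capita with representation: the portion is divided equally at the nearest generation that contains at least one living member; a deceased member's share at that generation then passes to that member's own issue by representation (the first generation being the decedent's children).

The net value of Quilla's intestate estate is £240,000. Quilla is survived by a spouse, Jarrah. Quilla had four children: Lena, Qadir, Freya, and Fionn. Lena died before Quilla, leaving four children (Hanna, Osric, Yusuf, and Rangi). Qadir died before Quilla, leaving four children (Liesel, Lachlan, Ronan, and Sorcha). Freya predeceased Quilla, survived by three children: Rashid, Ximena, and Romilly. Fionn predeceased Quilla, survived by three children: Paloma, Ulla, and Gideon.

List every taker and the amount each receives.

Jarrah: £100,000; Hanna: £10,000; Osric: £10,000; Yusuf: £10,000; Rangi: £10,000; Liesel: £10,000; Lachlan: £10,000; Ronan: £10,000; Sorcha: £10,000; Rashid: £10,000; Ximena: £10,000; Romilly: £10,000; Paloma: £10,000; Ulla: £10,000; Gideon: £10,000

Jarrah first takes £30,000, leaving a balance of £210,000. Jarrah then takes one-third of the balance (£70,000), for a total of £100,000. The remaining £140,000 passes to the descendants.
No child survives, so the initial division is made at the grandchildren's generation.
The descendants' portion (£140,000) is divided into 14 shares of £10,000: Hanna, Osric, Yusuf, Rangi, Liesel, Lachlan, Ronan, Sorcha, Rashid, Ximena, Romilly, Paloma, Ulla, and Gideon each take £10,000.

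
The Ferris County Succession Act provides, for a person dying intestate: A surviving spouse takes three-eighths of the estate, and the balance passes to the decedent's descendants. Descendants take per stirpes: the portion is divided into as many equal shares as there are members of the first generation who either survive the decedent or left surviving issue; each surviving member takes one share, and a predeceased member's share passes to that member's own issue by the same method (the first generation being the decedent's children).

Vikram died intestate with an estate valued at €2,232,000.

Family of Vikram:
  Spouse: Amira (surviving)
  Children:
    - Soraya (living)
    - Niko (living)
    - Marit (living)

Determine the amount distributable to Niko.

Niko receives €465,000.

Amira takes three-eighths of €2,232,000 = €837,000. The remaining €1,395,000 passes to the descendants.
The descendants' portion (€1,395,000) is divided into 3 shares of €465,000: Soraya, Niko, and Marit each take €465,000.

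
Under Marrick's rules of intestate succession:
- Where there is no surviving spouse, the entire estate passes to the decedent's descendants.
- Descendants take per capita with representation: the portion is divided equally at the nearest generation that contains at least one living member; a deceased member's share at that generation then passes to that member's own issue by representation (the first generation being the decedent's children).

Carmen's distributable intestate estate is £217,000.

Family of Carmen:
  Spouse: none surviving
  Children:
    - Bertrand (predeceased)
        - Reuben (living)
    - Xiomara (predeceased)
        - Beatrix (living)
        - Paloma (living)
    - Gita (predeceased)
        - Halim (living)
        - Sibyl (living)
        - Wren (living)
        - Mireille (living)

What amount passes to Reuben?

The entire £217,000 passes to the descendants.
No child survives, so the initial division is made at the grandchildren's generation.
That amount (£217,000) is divided into 7 shares of £31,000: Reuben, Beatrix, Paloma, Halim, Sibyl, Wren, and Mireille each take £31,000.

Reuben receives £31,000.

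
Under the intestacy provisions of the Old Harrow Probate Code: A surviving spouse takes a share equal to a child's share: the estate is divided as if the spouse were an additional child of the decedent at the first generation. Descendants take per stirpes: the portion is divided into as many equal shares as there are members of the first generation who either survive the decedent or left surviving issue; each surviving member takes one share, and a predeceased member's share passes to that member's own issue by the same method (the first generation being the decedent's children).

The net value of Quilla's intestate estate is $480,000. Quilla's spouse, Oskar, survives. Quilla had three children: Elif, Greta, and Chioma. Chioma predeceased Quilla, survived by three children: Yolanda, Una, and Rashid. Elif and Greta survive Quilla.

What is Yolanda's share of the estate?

Yolanda receives $40,000.

The spouse counts as an additional share at the children's level, so there are 4 primary shares of $120,000. Oskar takes one such share ($120,000).
The children's combined portion ($360,000) is divided into 3 shares of $120,000: Elif and Greta each take $120,000; Chioma's $120,000 share passes to Chioma's issue.
Chioma's share ($120,000) is divided into 3 shares of $40,000: Yolanda, Una, and Rashid each take $40,000.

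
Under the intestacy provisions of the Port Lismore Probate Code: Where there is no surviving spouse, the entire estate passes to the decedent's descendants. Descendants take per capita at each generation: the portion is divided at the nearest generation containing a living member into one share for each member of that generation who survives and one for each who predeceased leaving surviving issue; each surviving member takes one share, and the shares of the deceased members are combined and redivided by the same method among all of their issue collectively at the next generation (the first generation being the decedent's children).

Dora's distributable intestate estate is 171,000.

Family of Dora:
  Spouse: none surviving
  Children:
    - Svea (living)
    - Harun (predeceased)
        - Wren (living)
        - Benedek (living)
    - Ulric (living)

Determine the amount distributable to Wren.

The entire 171,000 passes to the descendants.
That amount (171,000) is divided at the children's generation into 3 shares of 57,000. Svea and Ulric each take 57,000. The remaining share for the deceased Harun (57,000) is carried to the next generation.
That pool (57,000) is divided at the grandchildren's generation equally among Wren and Benedek: 28,500 each.

Wren receives 28,500.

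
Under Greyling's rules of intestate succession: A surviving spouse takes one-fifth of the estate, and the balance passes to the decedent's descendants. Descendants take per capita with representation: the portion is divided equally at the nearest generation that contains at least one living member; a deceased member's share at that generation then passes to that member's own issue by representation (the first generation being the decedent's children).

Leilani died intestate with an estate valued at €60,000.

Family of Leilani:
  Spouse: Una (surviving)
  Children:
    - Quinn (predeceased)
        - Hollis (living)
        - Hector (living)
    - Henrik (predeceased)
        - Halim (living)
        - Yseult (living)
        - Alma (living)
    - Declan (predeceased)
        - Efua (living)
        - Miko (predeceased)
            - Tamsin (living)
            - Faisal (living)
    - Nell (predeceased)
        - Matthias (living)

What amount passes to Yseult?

Una takes one-fifth of €60,000 = €12,000. The remaining €48,000 passes to the descendants.
No child survives, so the initial division is made at the grandchildren's generation.
The descendants' portion (€48,000) is divided into 8 shares of €6,000: Hollis, Hector, Halim, Yseult, Alma, Efua, and Matthias each take €6,000; Miko's €6,000 share passes to Miko's issue.
Miko's share (€6,000) is divided into 2 shares of €3,000: Tamsin and Faisal each take €3,000.

Yseult receives €6,000.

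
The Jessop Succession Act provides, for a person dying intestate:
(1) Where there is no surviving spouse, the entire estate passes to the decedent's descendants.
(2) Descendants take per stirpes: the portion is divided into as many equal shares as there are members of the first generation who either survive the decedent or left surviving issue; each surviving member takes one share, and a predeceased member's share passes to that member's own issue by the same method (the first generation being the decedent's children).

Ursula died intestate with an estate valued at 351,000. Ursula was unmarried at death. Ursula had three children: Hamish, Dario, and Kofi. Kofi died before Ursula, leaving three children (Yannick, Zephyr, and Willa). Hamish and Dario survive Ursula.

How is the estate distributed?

The entire 351,000 passes to the descendants.
That amount (351,000) is divided into 3 shares of 117,000: Hamish and Dario each take 117,000; Kofi's 117,000 share passes to Kofi's issue.
Kofi's share (117,000) is divided into 3 shares of 39,000: Yannick, Zephyr, and Willa each take 39,000.

Hamish: 117,000; Dario: 117,000; Yannick: 39,000; Zephyr: 39,000; Willa: 39,000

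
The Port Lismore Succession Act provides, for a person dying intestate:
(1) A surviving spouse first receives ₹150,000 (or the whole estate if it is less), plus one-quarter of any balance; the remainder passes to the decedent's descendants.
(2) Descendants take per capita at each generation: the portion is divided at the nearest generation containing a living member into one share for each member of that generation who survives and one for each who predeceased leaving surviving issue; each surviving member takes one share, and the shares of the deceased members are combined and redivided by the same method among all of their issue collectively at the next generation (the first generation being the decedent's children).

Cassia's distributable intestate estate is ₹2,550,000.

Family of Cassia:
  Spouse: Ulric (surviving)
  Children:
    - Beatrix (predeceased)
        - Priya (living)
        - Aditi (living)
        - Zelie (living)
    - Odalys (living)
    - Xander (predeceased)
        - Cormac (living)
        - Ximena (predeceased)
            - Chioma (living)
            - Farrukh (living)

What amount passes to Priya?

Ulric first takes ₹150,000, leaving a balance of ₹2,400,000. Ulric then takes one-quarter of the balance (₹600,000), for a total of ₹750,000. The remaining ₹1,800,000 passes to the descendants.
The descendants' portion (₹1,800,000) is divided at the children's generation into 3 shares of ₹600,000. Odalys takes ₹600,000. The 2 shares of the deceased (Beatrix and Xander) are combined into a pool of ₹1,200,000.
That pool (₹1,200,000) is divided at the grandchildren's generation into 5 shares of ₹240,000. Priya, Aditi, Zelie, and Cormac each take ₹240,000. The remaining share for the deceased Ximena (₹240,000) is carried to the next generation.
That pool (₹240,000) is divided at the great-grandchildren's generation equally among Chioma and Farrukh: ₹120,000 each.

Priya receives ₹240,000.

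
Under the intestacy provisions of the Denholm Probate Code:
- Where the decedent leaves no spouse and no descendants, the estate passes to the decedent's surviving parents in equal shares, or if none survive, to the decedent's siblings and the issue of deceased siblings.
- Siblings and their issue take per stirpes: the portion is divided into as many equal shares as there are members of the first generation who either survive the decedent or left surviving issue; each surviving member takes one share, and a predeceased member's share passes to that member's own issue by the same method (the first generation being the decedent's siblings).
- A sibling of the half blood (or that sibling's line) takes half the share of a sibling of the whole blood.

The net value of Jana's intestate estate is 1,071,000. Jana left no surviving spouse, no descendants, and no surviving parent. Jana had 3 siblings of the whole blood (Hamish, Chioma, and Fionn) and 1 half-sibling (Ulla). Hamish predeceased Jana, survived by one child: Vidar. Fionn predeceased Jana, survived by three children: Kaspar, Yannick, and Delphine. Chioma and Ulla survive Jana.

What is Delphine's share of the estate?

The entire 1,071,000 passes to the siblings and their issue.
Counting each half-blood sibling's line as half a unit, there are 7/2 units in 1,071,000, so one unit is 306,000. Whole-blood lines (Hamish, Chioma, and Fionn) take 306,000 each; half-blood lines (Ulla) take 153,000 each.
Hamish's share (306,000) passes entirely to Vidar.
Fionn's share (306,000) is divided into 3 shares of 102,000: Kaspar, Yannick, and Delphine each take 102,000.

Delphine receives 102,000.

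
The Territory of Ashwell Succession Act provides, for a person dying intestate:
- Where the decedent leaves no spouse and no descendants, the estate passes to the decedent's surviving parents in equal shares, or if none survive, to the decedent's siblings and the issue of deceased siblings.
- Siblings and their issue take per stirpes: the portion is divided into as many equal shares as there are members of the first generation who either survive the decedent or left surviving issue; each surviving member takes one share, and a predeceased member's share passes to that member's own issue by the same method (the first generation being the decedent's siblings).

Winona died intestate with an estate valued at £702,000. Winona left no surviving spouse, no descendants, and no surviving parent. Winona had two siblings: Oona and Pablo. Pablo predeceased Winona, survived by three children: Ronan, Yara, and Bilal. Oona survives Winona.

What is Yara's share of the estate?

Yara receives £117,000.

The entire £702,000 passes to the siblings and their issue.
That amount (£702,000) is divided into 2 shares of £351,000: Oona takes £351,000; Pablo's £351,000 share passes to Pablo's issue.
Pablo's share (£351,000) is divided into 3 shares of £117,000: Ronan, Yara, and Bilal each take £117,000.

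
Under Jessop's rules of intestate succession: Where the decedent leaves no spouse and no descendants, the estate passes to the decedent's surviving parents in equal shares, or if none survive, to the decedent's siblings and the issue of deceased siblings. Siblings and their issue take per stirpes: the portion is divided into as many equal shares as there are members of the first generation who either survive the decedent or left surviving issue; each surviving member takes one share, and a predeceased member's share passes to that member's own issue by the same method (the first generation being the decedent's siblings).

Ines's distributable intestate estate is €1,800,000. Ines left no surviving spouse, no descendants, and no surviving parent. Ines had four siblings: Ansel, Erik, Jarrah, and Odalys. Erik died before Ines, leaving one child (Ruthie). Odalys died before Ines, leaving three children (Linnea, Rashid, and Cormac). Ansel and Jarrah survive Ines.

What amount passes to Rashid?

Rashid receives €150,000.

The entire €1,800,000 passes to the siblings and their issue.
That amount (€1,800,000) is divided into 4 shares of €450,000: Ansel and Jarrah each take €450,000; Erik's €450,000 share passes to Erik's issue; Odalys's €450,000 share passes to Odalys's issue.
Erik's share (€450,000) passes entirely to Ruthie.
Odalys's share (€450,000) is divided into 3 shares of €150,000: Linnea, Rashid, and Cormac each take €150,000.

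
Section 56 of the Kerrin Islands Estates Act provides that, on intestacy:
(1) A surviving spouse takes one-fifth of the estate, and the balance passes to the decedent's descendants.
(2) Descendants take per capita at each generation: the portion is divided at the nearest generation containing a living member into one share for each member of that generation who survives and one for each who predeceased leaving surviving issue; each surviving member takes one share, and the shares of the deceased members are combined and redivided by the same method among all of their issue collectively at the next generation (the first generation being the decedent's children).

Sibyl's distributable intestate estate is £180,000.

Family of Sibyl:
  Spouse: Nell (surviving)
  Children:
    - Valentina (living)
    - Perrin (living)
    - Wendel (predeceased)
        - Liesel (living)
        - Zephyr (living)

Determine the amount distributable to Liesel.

Nell takes one-fifth of £180,000 = £36,000. The remaining £144,000 passes to the descendants.
The descendants' portion (£144,000) is divided at the children's generation into 3 shares of £48,000. Valentina and Perrin each take £48,000. The remaining share for the deceased Wendel (£48,000) is carried to the next generation.
That pool (£48,000) is divided at the grandchildren's generation equally among Liesel and Zephyr: £24,000 each.

Liesel receives £24,000.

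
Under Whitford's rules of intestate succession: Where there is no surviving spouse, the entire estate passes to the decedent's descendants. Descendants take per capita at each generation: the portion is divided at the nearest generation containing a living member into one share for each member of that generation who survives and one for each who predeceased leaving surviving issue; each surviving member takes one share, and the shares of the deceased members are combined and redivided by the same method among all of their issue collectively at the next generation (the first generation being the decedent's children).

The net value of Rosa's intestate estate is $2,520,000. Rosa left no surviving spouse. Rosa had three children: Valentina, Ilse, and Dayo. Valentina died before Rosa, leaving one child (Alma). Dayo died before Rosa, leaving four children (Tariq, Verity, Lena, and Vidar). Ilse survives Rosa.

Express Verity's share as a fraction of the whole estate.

Verity receives 2/15 of the estate.

The entire $2,520,000 passes to the descendants.
That amount ($2,520,000) is divided at the children's generation into 3 shares of $840,000. Ilse takes $840,000. The 2 shares of the deceased (Valentina and Dayo) are combined into a pool of $1,680,000.
That pool ($1,680,000) is divided at the grandchildren's generation equally among Alma, Tariq, Verity, Lena, and Vidar: $336,000 each.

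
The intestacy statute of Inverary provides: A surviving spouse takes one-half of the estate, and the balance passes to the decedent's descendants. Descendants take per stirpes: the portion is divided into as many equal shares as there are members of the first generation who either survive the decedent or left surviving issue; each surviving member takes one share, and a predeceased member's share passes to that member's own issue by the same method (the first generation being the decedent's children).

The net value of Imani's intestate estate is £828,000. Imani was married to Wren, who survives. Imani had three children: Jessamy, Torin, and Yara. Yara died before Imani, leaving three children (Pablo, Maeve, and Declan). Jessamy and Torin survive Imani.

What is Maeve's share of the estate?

Wren takes one-half of £828,000 = £414,000. The remaining £414,000 passes to the descendants.
The descendants' portion (£414,000) is divided into 3 shares of £138,000: Jessamy and Torin each take £138,000; Yara's £138,000 share passes to Yara's issue.
Yara's share (£138,000) is divided into 3 shares of £46,000: Pablo, Maeve, and Declan each take £46,000.

Maeve receives £46,000.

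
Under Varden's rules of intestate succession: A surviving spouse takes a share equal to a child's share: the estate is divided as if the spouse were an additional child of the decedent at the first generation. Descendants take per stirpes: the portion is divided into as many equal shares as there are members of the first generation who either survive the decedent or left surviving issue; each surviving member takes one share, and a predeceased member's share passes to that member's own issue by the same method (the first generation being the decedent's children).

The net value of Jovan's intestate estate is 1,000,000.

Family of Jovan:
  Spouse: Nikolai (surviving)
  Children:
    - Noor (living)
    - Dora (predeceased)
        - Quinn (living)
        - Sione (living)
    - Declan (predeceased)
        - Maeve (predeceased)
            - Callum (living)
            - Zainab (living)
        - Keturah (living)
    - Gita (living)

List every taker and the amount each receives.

The spouse counts as an additional share at the children's level, so there are 5 primary shares of 200,000. Nikolai takes one such share (200,000).
The children's combined portion (800,000) is divided into 4 shares of 200,000: Noor and Gita each take 200,000; Dora's 200,000 share passes to Dora's issue; Declan's 200,000 share passes to Declan's issue.
Dora's share (200,000) is divided into 2 shares of 100,000: Quinn and Sione each take 100,000.
Declan's share (200,000) is divided into 2 shares of 100,000: Keturah takes 100,000; Maeve's 100,000 share passes to Maeve's issue.
Maeve's share (100,000) is divided into 2 shares of 50,000: Callum and Zainab each take 50,000.

Nikolai: 200,000; Noor: 200,000; Quinn: 100,000; Sione: 100,000; Callum: 50,000; Zainab: 50,000; Keturah: 100,000; Gita: 200,000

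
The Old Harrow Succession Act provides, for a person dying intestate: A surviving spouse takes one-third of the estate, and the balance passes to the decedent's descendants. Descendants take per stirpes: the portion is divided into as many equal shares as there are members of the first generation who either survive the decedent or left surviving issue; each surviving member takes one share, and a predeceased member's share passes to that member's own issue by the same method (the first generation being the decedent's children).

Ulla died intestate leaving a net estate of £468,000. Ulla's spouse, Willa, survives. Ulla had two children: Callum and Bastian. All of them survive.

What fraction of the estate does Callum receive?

Willa takes one-third of £468,000 = £156,000. The remaining £312,000 passes to the descendants.
The descendants' portion (£312,000) is divided into 2 shares of £156,000: Callum and Bastian each take £156,000.

Callum receives 1/3 of the estate.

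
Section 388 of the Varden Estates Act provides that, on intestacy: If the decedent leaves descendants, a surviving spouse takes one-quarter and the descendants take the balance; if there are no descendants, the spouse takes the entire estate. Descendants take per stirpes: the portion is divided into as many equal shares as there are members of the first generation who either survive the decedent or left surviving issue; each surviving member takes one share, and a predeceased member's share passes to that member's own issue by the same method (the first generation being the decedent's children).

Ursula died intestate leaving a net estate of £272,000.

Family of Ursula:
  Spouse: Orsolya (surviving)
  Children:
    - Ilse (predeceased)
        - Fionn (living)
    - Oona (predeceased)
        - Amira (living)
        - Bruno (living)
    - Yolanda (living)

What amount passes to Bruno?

Bruno receives £34,000.

Orsolya takes one-quarter of £272,000 = £68,000. The remaining £204,000 passes to the descendants.
The descendants' portion (£204,000) is divided into 3 shares of £68,000: Yolanda takes £68,000; Ilse's £68,000 share passes to Ilse's issue; Oona's £68,000 share passes to Oona's issue.
Ilse's share (£68,000) passes entirely to Fionn.
Oona's share (£68,000) is divided into 2 shares of £34,000: Amira and Bruno each take £34,000.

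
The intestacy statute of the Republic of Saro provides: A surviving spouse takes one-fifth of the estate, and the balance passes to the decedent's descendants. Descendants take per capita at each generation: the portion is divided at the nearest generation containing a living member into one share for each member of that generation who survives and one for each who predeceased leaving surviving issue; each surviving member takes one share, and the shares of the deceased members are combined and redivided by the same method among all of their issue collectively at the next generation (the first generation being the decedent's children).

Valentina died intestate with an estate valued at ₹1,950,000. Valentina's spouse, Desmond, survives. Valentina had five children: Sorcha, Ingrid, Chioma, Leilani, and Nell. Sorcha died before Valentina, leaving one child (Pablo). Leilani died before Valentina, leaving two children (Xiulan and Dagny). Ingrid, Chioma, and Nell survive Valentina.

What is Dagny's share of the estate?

Desmond takes one-fifth of ₹1,950,000 = ₹390,000. The remaining ₹1,560,000 passes to the descendants.
The descendants' portion (₹1,560,000) is divided at the children's generation into 5 shares of ₹312,000. Ingrid, Chioma, and Nell each take ₹312,000. The 2 shares of the deceased (Sorcha and Leilani) are combined into a pool of ₹624,000.
That pool (₹624,000) is divided at the grandchildren's generation equally among Pablo, Xiulan, and Dagny: ₹208,000 each.

Dagny receives ₹208,000.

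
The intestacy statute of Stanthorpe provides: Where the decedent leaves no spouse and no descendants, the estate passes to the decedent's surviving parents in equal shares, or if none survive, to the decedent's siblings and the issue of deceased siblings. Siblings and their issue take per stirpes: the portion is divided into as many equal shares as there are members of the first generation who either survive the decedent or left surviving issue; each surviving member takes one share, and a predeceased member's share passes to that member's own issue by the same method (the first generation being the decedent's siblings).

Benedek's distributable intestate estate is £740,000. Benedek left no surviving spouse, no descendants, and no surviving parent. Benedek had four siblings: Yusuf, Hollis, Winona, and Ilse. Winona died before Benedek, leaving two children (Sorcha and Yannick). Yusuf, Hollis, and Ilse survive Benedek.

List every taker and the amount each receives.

Yusuf: £185,000; Hollis: £185,000; Sorcha: £92,500; Yannick: £92,500; Ilse: £185,000

The entire £740,000 passes to the siblings and their issue.
That amount (£740,000) is divided into 4 shares of £185,000: Yusuf, Hollis, and Ilse each take £185,000; Winona's £185,000 share passes to Winona's issue.
Winona's share (£185,000) is divided into 2 shares of £92,500: Sorcha and Yannick each take £92,500.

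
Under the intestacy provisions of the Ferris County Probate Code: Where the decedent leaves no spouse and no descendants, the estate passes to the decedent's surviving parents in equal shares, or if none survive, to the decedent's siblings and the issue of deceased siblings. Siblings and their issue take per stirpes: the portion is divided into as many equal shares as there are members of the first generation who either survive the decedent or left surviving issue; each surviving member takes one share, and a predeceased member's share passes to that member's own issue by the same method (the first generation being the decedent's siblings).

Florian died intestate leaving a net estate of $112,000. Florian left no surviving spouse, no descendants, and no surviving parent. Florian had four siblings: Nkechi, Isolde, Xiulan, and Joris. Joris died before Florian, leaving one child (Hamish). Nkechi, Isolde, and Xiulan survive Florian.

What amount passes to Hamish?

Hamish receives $28,000.

The entire $112,000 passes to the siblings and their issue.
That amount ($112,000) is divided into 4 shares of $28,000: Nkechi, Isolde, and Xiulan each take $28,000; Joris's $28,000 share passes to Joris's issue.
Joris's share ($28,000) passes entirely to Hamish.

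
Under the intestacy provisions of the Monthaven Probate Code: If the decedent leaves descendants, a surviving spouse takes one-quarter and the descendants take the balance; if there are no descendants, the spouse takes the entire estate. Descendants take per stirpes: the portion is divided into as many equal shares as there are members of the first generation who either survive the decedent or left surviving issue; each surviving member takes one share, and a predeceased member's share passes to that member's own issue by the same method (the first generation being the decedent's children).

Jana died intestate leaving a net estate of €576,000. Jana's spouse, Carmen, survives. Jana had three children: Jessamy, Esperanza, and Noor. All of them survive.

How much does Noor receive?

Noor receives €144,000.

Carmen takes one-quarter of €576,000 = €144,000. The remaining €432,000 passes to the descendants.
The descendants' portion (€432,000) is divided into 3 shares of €144,000: Jessamy, Esperanza, and Noor each take €144,000.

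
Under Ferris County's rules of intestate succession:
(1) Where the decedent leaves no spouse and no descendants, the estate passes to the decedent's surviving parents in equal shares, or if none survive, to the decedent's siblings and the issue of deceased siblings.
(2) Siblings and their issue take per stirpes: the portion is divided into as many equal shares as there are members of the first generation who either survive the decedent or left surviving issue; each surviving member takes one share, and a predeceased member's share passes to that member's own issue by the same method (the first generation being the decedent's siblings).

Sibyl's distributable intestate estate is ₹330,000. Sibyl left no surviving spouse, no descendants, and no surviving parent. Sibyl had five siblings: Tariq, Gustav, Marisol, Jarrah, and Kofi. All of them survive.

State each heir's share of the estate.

Tariq: ₹66,000; Gustav: ₹66,000; Marisol: ₹66,000; Jarrah: ₹66,000; Kofi: ₹66,000

The entire ₹330,000 passes to the siblings and their issue.
That amount (₹330,000) is divided into 5 shares of ₹66,000: Tariq, Gustav, Marisol, Jarrah, and Kofi each take ₹66,000.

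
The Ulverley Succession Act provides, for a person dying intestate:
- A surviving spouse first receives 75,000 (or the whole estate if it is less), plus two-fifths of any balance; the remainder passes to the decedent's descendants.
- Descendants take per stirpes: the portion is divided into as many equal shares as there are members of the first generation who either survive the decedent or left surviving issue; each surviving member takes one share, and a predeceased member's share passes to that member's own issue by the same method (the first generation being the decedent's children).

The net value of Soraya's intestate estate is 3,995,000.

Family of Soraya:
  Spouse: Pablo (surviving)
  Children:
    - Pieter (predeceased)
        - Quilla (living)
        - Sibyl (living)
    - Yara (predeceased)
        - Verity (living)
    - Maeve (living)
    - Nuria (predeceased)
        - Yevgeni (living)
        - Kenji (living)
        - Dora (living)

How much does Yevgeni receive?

Pablo first takes 75,000, leaving a balance of 3,920,000. Pablo then takes two-fifths of the balance (1,568,000), for a total of 1,643,000. The remaining 2,352,000 passes to the descendants.
The descendants' portion (2,352,000) is divided into 4 shares of 588,000: Maeve takes 588,000; Pieter's 588,000 share passes to Pieter's issue; Yara's 588,000 share passes to Yara's issue; Nuria's 588,000 share passes to Nuria's issue.
Pieter's share (588,000) is divided into 2 shares of 294,000: Quilla and Sibyl each take 294,000.
Yara's share (588,000) passes entirely to Verity.
Nuria's share (588,000) is divided into 3 shares of 196,000: Yevgeni, Kenji, and Dora each take 196,000.

Yevgeni receives 196,000.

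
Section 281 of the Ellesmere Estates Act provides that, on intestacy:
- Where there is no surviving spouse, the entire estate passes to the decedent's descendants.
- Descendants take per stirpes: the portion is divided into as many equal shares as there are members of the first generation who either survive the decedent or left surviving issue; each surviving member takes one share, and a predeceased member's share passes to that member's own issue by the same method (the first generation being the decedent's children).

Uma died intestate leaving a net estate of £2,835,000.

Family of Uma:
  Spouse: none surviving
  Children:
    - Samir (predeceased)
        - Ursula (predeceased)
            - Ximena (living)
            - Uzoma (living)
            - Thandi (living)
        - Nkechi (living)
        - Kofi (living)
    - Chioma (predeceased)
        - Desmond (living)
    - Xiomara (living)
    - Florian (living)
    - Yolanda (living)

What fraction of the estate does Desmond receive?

Desmond receives 1/5 of the estate.

The entire £2,835,000 passes to the descendants.
That amount (£2,835,000) is divided into 5 shares of £567,000: Xiomara, Florian, and Yolanda each take £567,000; Samir's £567,000 share passes to Samir's issue; Chioma's £567,000 share passes to Chioma's issue.
Samir's share (£567,000) is divided into 3 shares of £189,000: Nkechi and Kofi each take £189,000; Ursula's £189,000 share passes to Ursula's issue.
Ursula's share (£189,000) is divided into 3 shares of £63,000: Ximena, Uzoma, and Thandi each take £63,000.
Chioma's share (£567,000) passes entirely to Desmond.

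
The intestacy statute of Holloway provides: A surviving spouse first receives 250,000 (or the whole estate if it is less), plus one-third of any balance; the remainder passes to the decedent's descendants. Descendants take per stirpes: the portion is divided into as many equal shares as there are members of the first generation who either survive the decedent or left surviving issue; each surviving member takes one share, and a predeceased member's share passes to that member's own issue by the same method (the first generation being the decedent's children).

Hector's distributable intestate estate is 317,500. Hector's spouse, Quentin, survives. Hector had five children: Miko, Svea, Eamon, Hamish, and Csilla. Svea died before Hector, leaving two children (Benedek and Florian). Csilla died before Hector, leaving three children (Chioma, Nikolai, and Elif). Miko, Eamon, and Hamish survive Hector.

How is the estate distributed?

Quentin: 272,500; Miko: 9,000; Benedek: 4,500; Florian: 4,500; Eamon: 9,000; Hamish: 9,000; Chioma: 3,000; Nikolai: 3,000; Elif: 3,000

Quentin first takes 250,000, leaving a balance of 67,500. Quentin then takes one-third of the balance (22,500), for a total of 272,500. The remaining 45,000 passes to the descendants.
The descendants' portion (45,000) is divided into 5 shares of 9,000: Miko, Eamon, and Hamish each take 9,000; Svea's 9,000 share passes to Svea's issue; Csilla's 9,000 share passes to Csilla's issue.
Svea's share (9,000) is divided into 2 shares of 4,500: Benedek and Florian each take 4,500.
Csilla's share (9,000) is divided into 3 shares of 3,000: Chioma, Nikolai, and Elif each take 3,000.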